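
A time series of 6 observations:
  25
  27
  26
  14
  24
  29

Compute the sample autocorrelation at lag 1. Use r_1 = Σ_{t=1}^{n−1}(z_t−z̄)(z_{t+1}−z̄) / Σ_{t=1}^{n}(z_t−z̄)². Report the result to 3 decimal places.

-0.073

Mean z̄ = (25 + 27 + 26 + 14 + 24 + 29)/6 = 24.1667
Numerator Σ_{t=1}^{5}(z_t−z̄)(z_{t+1}−z̄) = -10.1944
Denominator Σ(z_t−z̄)² = 138.8333
r_1 = -10.1944 / 138.8333 = -0.073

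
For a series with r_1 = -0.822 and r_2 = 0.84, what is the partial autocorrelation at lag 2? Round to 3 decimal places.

φ_{22} = (r_2 − r_1²) / (1 − r_1²)
r_1² = (-0.822)² = 0.675684
Numerator = 0.84 − 0.6757 = 0.1643; denominator = 1 − 0.6757 = 0.3243
φ_{22} = 0.1643 / 0.3243 = 0.507

0.507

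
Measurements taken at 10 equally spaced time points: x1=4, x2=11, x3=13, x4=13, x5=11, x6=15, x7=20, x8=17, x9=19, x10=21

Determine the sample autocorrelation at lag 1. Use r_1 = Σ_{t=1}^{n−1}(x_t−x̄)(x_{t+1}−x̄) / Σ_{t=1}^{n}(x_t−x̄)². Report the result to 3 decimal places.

0.441

Mean x̄ = (4 + 11 + 13 + 13 + 11 + 15 + 20 + 17 + 19 + 21)/10 = 14.4000
Numerator Σ_{t=1}^{9}(x_t−x̄)(x_{t+1}−x̄) = 105.0400
Denominator Σ(x_t−x̄)² = 238.4000
r_1 = 105.0400 / 238.4000 = 0.441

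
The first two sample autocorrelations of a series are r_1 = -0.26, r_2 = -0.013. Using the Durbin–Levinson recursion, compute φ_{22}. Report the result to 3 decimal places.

φ_{22} = (r_2 − r_1²) / (1 − r_1²)
r_1² = (-0.26)² = 0.0676
Numerator = -0.013 − 0.0676 = -0.0806; denominator = 1 − 0.0676 = 0.9324
φ_{22} = -0.0806 / 0.9324 = -0.086

-0.086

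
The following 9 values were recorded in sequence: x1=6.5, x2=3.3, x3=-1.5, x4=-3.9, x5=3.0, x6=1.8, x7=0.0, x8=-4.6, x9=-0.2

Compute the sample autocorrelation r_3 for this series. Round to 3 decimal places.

Mean x̄ = (6.5 + 3.3 − 1.5 − 3.9 + 3.0 + 1.8 + 0.0 − 4.6 − 0.2)/9 = 0.4889
Numerator Σ_{t=1}^{6}(x_t−x̄)(x_{t+3}−x̄) = -33.4670
Denominator Σ(x_t−x̄)² = 101.8889
r_3 = -33.4670 / 101.8889 = -0.328

-0.328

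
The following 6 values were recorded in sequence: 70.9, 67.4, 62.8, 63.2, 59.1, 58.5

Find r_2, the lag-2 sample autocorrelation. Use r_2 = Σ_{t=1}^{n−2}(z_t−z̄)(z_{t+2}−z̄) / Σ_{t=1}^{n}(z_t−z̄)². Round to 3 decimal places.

Mean z̄ = (70.9 + 67.4 + 62.8 + 63.2 + 59.1 + 58.5)/6 = 63.6500
Σ(z_t−z̄)(z_{t+2}−z̄) = (-6.1625) + (-1.6875) + (3.8675) + (2.3175) = -1.6650
Denominator Σ(z_t−z̄)² = 114.7750
r_2 = -1.6650 / 114.7750 = -0.015

-0.015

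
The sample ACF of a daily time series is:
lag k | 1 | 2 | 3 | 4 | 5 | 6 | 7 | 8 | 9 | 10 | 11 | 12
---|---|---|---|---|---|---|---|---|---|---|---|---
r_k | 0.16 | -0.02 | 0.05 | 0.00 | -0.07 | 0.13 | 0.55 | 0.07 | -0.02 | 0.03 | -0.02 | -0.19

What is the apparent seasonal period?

7

The largest autocorrelation is r_7 = 0.55; the remaining lags stay at or below 0.16.
The dominant spike at lag 7 indicates a seasonal period of 7.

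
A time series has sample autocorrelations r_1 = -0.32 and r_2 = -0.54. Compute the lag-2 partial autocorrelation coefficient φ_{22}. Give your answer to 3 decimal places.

φ_{22} = (r_2 − r_1²) / (1 − r_1²)
r_1² = (-0.32)² = 0.1024
Numerator = -0.54 − 0.1024 = -0.6424; denominator = 1 − 0.1024 = 0.8976
φ_{22} = -0.6424 / 0.8976 = -0.716

-0.716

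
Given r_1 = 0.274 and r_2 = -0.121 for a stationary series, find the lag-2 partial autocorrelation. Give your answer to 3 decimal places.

-0.212

φ_{22} = (r_2 − r_1²) / (1 − r_1²)
r_1² = (0.274)² = 0.075076
Numerator = -0.121 − 0.0751 = -0.1961; denominator = 1 − 0.0751 = 0.9249
φ_{22} = -0.1961 / 0.9249 = -0.212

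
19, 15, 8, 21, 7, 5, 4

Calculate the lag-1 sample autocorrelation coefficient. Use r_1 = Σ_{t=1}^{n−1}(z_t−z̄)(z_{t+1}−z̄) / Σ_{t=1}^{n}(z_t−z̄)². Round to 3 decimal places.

0.054

Mean z̄ = (19 + 15 + 8 + 21 + 7 + 5 + 4)/7 = 11.2857
Σ(z_t−z̄)(z_{t+1}−z̄) = (28.6531) + (-12.2041) + (-31.9184) + (-41.6327) + (26.9388) + (45.7959) = 15.6327
Denominator Σ(z_t−z̄)² = 289.4286
r_1 = 15.6327 / 289.4286 = 0.054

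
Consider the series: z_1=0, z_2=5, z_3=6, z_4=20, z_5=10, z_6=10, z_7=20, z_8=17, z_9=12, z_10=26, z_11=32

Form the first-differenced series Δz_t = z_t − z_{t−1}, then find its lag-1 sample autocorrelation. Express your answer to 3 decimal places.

-0.341

First differences Δz: 5, 1, 14, -10, 0, 10, -3, -5, 14, 6
Mean of differences = 3.2000
Numerator Σ(Δz_t−Δz̄)(Δz_{t+1}−Δz̄) = -199.4400
Denominator Σ(Δz_t−Δz̄)² = 585.6000
r_1(Δz) = -199.4400 / 585.6000 = -0.341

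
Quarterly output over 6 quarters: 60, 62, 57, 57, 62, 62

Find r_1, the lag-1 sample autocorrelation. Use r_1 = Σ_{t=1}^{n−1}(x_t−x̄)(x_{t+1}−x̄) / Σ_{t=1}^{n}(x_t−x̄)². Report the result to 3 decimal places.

Mean x̄ = (60 + 62 + 57 + 57 + 62 + 62)/6 = 60.0000
Deviations from mean: 0.0000, 2.0000, -3.0000, -3.0000, 2.0000, 2.0000
Numerator Σ_{t=1}^{5}(x_t−x̄)(x_{t+1}−x̄) = 1.0000
Denominator Σ(x_t−x̄)² = 30.0000
r_1 = 1.0000 / 30.0000 = 0.033

0.033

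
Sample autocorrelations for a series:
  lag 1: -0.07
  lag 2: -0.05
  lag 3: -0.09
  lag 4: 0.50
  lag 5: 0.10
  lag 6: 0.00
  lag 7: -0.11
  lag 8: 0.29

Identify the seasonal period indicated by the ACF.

The largest autocorrelation is r_4 = 0.50, with a weaker echo at lag 8 (0.29); the remaining lags stay at or below 0.10.
The dominant spike at lag 4 indicates a seasonal period of 4.

4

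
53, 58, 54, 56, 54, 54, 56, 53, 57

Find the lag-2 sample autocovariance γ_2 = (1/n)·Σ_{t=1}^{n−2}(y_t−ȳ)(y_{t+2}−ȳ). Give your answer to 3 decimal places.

0.889

Mean ȳ = (53 + 58 + 54 + 56 + 54 + 54 + 56 + 53 + 57)/9 = 55.0000
Σ_{t=1}^{7}(y_t−ȳ)(y_{t+2}−ȳ) = 8.0000
γ_2 = 8.0000 / 9 = 0.889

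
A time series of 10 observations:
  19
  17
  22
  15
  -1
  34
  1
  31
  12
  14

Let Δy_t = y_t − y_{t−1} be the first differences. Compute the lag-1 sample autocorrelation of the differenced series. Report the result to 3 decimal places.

First differences Δy: -2, 5, -7, -16, 35, -33, 30, -19, 2
Mean of differences = -0.5556
Numerator Σ(Δy_t−Δȳ)(Δy_{t+1}−Δȳ) = -3249.0864
Denominator Σ(Δy_t−Δȳ)² = 3910.2222
r_1(Δy) = -3249.0864 / 3910.2222 = -0.831

-0.831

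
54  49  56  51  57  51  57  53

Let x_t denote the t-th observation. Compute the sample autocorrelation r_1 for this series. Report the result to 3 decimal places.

-0.746

Mean x̄ = (54 + 49 + 56 + 51 + 57 + 51 + 57 + 53)/8 = 53.5000
Deviations from mean: 0.5000, -4.5000, 2.5000, -2.5000, 3.5000, -2.5000, 3.5000, -0.5000
Σ(x_t−x̄)(x_{t+1}−x̄) = (-2.2500) + (-11.2500) + (-6.2500) + (-8.7500) + (-8.7500) + (-8.7500) + (-1.7500) = -47.7500
Denominator Σ(x_t−x̄)² = 64.0000
r_1 = -47.7500 / 64.0000 = -0.746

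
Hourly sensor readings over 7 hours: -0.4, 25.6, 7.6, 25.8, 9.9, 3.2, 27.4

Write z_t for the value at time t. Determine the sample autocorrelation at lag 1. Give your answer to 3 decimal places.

-0.558

Mean z̄ = (-0.4 + 25.6 + 7.6 + 25.8 + 9.9 + 3.2 + 27.4)/7 = 14.1571
Σ(z_t−z̄)(z_{t+1}−z̄) = (-166.5753) + (-75.0324) + (-76.3439) + (-49.5653) + (46.6461) + (-145.1039) = -465.9747
Denominator Σ(z_t−z̄)² = 834.9571
r_1 = -465.9747 / 834.9571 = -0.558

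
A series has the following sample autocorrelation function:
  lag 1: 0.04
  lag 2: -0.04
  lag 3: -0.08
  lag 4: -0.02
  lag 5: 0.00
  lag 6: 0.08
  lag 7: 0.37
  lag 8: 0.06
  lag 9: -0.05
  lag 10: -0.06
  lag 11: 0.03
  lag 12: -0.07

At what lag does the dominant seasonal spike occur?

7

The largest autocorrelation is r_7 = 0.37; the remaining lags stay at or below 0.08.
The dominant spike at lag 7 indicates a seasonal period of 7.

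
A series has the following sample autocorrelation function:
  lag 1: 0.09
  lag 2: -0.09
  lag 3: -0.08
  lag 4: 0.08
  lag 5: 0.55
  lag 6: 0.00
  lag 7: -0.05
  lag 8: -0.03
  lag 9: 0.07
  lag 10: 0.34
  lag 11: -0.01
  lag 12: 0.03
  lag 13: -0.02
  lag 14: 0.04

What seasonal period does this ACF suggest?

The largest autocorrelation is r_5 = 0.55, with a weaker echo at lag 10 (0.34); the remaining lags stay at or below 0.09.
The dominant spike at lag 5 indicates a seasonal period of 5.

5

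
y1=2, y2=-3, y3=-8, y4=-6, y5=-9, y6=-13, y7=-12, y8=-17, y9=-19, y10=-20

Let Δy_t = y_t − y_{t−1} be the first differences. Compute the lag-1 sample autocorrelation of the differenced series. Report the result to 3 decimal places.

First differences Δy: -5, -5, 2, -3, -4, 1, -5, -2, -1
Mean of differences = -2.4444
Numerator Σ(Δy_t−Δȳ)(Δy_{t+1}−Δȳ) = -21.0864
Denominator Σ(Δy_t−Δȳ)² = 56.2222
r_1(Δy) = -21.0864 / 56.2222 = -0.375

-0.375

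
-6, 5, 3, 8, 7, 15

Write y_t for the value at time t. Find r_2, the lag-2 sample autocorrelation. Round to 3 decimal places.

Mean ȳ = (-6 + 5 + 3 + 8 + 7 + 15)/6 = 5.3333
Deviations from mean: -11.3333, -0.3333, -2.3333, 2.6667, 1.6667, 9.6667
Σ(y_t−ȳ)(y_{t+2}−ȳ) = (26.4444) + (-0.8889) + (-3.8889) + (25.7778) = 47.4444
Denominator Σ(y_t−ȳ)² = 237.3333
r_2 = 47.4444 / 237.3333 = 0.200

0.200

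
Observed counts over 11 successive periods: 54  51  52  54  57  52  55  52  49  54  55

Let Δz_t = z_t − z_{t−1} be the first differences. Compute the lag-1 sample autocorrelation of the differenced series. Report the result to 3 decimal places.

-0.350

First differences Δz: -3, 1, 2, 3, -5, 3, -3, -3, 5, 1
Mean of differences = 0.1000
Numerator Σ(Δz_t−Δz̄)(Δz_{t+1}−Δz̄) = -35.3100
Denominator Σ(Δz_t−Δz̄)² = 100.9000
r_1(Δz) = -35.3100 / 100.9000 = -0.350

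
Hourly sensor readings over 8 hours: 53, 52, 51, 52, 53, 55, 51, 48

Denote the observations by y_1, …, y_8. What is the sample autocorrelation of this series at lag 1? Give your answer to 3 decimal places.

Mean ȳ = (53 + 52 + 51 + 52 + 53 + 55 + 51 + 48)/8 = 51.8750
Deviations from mean: 1.1250, 0.1250, -0.8750, 0.1250, 1.1250, 3.1250, -0.8750, -3.8750
Σ(y_t−ȳ)(y_{t+1}−ȳ) = (0.1406) + (-0.1094) + (-0.1094) + (0.1406) + (3.5156) + (-2.7344) + (3.3906) = 4.2344
Denominator Σ(y_t−ȳ)² = 28.8750
r_1 = 4.2344 / 28.8750 = 0.147

0.147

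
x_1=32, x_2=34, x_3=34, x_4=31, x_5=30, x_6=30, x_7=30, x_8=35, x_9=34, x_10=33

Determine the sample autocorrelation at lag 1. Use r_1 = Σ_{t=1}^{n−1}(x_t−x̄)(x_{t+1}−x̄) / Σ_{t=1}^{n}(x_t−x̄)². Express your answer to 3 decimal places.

0.390

Mean x̄ = (32 + 34 + 34 + 31 + 30 + 30 + 30 + 35 + 34 + 33)/10 = 32.3000
Numerator Σ_{t=1}^{9}(x_t−x̄)(x_{t+1}−x̄) = 13.3100
Denominator Σ(x_t−x̄)² = 34.1000
r_1 = 13.3100 / 34.1000 = 0.390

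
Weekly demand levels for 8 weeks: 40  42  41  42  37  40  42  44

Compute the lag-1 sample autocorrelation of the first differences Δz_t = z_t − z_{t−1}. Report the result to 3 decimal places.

-0.292

First differences Δz: 2, -1, 1, -5, 3, 2, 2
Mean of differences = 0.5714
Numerator Σ(Δz_t−Δz̄)(Δz_{t+1}−Δz̄) = -13.3265
Denominator Σ(Δz_t−Δz̄)² = 45.7143
r_1(Δz) = -13.3265 / 45.7143 = -0.292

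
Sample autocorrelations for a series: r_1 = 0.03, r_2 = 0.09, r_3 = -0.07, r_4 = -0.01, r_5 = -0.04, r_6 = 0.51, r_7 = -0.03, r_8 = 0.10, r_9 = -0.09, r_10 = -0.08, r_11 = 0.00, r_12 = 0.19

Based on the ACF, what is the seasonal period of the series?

6

The largest autocorrelation is r_6 = 0.51, with a weaker echo at lag 12 (0.19); the remaining lags stay at or below 0.10.
The dominant spike at lag 6 indicates a seasonal period of 6.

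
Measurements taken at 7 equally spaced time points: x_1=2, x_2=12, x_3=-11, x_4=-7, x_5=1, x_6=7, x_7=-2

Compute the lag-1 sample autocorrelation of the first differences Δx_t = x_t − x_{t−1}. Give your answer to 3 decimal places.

First differences Δx: 10, -23, 4, 8, 6, -9
Mean of differences = -0.6667
Numerator Σ(Δx_t−Δx̄)(Δx_{t+1}−Δx̄) = -299.7778
Denominator Σ(Δx_t−Δx̄)² = 823.3333
r_1(Δx) = -299.7778 / 823.3333 = -0.364

-0.364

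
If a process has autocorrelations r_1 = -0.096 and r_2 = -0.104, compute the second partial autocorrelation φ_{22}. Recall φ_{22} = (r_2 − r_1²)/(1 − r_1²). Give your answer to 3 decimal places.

φ_{22} = (r_2 − r_1²) / (1 − r_1²)
r_1² = (-0.096)² = 0.009216
Numerator = -0.104 − 0.0092 = -0.1132; denominator = 1 − 0.0092 = 0.9908
φ_{22} = -0.1132 / 0.9908 = -0.114

-0.114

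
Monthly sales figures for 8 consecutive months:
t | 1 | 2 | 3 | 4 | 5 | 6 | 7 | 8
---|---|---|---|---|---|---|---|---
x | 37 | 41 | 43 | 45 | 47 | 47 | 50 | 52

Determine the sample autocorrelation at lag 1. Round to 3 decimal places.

0.533

Mean x̄ = (37 + 41 + 43 + 45 + 47 + 47 + 50 + 52)/8 = 45.2500
Deviations from mean: -8.2500, -4.2500, -2.2500, -0.2500, 1.7500, 1.7500, 4.7500, 6.7500
Σ(x_t−x̄)(x_{t+1}−x̄) = (35.0625) + (9.5625) + (0.5625) + (-0.4375) + (3.0625) + (8.3125) + (32.0625) = 88.1875
Denominator Σ(x_t−x̄)² = 165.5000
r_1 = 88.1875 / 165.5000 = 0.533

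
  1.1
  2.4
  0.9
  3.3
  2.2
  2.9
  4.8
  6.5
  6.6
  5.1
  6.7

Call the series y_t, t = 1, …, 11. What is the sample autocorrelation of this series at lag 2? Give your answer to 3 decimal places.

Mean ȳ = (1.1 + 2.4 + 0.9 + 3.3 + 2.2 + 2.9 + 4.8 + 6.5 + 6.6 + 5.1 + 6.7)/11 = 3.8636
Numerator Σ_{t=1}^{9}(y_t−ȳ)(y_{t+2}−ȳ) = 23.9737
Denominator Σ(y_t−ȳ)² = 47.4655
r_2 = 23.9737 / 47.4655 = 0.505

0.505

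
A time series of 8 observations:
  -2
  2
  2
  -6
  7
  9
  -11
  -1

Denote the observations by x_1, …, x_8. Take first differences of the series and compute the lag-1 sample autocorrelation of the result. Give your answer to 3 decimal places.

First differences Δx: 4, 0, -8, 13, 2, -20, 10
Mean of differences = 0.1429
Numerator Σ(Δx_t−Δx̄)(Δx_{t+1}−Δx̄) = -316.1633
Denominator Σ(Δx_t−Δx̄)² = 752.8571
r_1(Δx) = -316.1633 / 752.8571 = -0.420

-0.420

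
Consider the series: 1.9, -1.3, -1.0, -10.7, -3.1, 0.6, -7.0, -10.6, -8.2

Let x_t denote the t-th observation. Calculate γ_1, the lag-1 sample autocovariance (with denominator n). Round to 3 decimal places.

3.743

Mean x̄ = (1.9 − 1.3 − 1.0 − 10.7 − 3.1 + 0.6 − 7.0 − 10.6 − 8.2)/9 = -4.3778
Σ_{t=1}^{8}(x_t−x̄)(x_{t+1}−x̄) = 33.6906
γ_1 = 33.6906 / 9 = 3.743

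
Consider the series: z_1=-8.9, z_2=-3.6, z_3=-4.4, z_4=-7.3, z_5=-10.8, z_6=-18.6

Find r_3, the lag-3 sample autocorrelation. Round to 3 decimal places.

Mean z̄ = (-8.9 − 3.6 − 4.4 − 7.3 − 10.8 − 18.6)/6 = -8.9333
Numerator Σ_{t=1}^{3}(z_t−z̄)(z_{t+3}−z̄) = -53.7233
Denominator Σ(z_t−z̄)² = 148.5933
r_3 = -53.7233 / 148.5933 = -0.362

-0.362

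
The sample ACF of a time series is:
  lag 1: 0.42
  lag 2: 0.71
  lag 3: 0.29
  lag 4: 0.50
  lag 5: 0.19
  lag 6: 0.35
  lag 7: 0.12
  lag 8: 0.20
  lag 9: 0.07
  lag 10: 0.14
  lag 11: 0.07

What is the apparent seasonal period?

2

The largest autocorrelation is r_2 = 0.71, with a weaker echo at lag 4 (0.50); the remaining lags stay at or below 0.42.
The dominant spike at lag 2 indicates a seasonal period of 2.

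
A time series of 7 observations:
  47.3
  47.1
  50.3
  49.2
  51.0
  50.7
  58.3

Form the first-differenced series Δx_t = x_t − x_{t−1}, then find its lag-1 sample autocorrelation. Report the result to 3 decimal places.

First differences Δx: -0.2, 3.2, -1.1, 1.8, -0.3, 7.6
Mean of differences = 1.8333
Numerator Σ(Δx_t−Δx̄)(Δx_{t+1}−Δx̄) = -18.9211
Denominator Σ(Δx_t−Δx̄)² = 52.4133
r_1(Δx) = -18.9211 / 52.4133 = -0.361

-0.361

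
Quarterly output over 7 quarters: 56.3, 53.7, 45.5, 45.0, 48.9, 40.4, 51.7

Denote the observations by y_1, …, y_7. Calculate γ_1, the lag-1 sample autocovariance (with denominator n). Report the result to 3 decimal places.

Mean ȳ = (56.3 + 53.7 + 45.5 + 45.0 + 48.9 + 40.4 + 51.7)/7 = 48.7857
Deviations: 7.5143, 4.9143, -3.2857, -3.7857, 0.1143, -8.3857, 2.9143
Σ_{t=1}^{6}(y_t−ȳ)(y_{t+1}−ȳ) = 7.3898
γ_1 = 7.3898 / 7 = 1.056

1.056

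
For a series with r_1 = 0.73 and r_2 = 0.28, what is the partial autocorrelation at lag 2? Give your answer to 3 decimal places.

-0.541

φ_{22} = (r_2 − r_1²) / (1 − r_1²)
r_1² = (0.73)² = 0.5329
Numerator = 0.28 − 0.5329 = -0.2529; denominator = 1 − 0.5329 = 0.4671
φ_{22} = -0.2529 / 0.4671 = -0.541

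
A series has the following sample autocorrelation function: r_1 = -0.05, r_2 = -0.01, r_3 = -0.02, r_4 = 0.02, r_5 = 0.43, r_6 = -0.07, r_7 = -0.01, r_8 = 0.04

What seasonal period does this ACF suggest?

The largest autocorrelation is r_5 = 0.43; the remaining lags stay at or below 0.04.
The dominant spike at lag 5 indicates a seasonal period of 5.

5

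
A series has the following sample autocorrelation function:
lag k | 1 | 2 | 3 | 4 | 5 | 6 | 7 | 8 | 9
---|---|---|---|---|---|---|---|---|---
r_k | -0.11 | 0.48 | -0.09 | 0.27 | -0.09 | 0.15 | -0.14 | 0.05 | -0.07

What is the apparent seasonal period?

2

The largest autocorrelation is r_2 = 0.48, with weaker echoes at lags 4 (0.27) and 6 (0.15); the remaining lags stay at or below 0.05.
The dominant spike at lag 2 indicates a seasonal period of 2.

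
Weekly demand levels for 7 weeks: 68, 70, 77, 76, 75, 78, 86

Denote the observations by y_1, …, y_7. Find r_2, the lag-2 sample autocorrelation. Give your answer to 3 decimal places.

-0.093

Mean ȳ = (68 + 70 + 77 + 76 + 75 + 78 + 86)/7 = 75.7143
Deviations from mean: -7.7143, -5.7143, 1.2857, 0.2857, -0.7143, 2.2857, 10.2857
Σ(y_t−ȳ)(y_{t+2}−ȳ) = (-9.9184) + (-1.6327) + (-0.9184) + (0.6531) + (-7.3469) = -19.1633
Denominator Σ(y_t−ȳ)² = 205.4286
r_2 = -19.1633 / 205.4286 = -0.093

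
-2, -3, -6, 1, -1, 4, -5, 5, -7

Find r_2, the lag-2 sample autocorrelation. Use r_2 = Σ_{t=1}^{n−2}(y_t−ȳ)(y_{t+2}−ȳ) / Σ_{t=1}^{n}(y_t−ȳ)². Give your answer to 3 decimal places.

0.439

Mean ȳ = (-2 − 3 − 6 + 1 − 1 + 4 − 5 + 5 − 7)/9 = -1.5556
Numerator Σ_{t=1}^{7}(y_t−ȳ)(y_{t+2}−ȳ) = 63.2716
Denominator Σ(y_t−ȳ)² = 144.2222
r_2 = 63.2716 / 144.2222 = 0.439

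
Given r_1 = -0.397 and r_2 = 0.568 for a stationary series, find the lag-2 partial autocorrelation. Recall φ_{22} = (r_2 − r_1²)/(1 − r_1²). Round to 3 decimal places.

φ_{22} = (r_2 − r_1²) / (1 − r_1²)
r_1² = (-0.397)² = 0.157609
Numerator = 0.568 − 0.1576 = 0.4104; denominator = 1 − 0.1576 = 0.8424
φ_{22} = 0.4104 / 0.8424 = 0.487

0.487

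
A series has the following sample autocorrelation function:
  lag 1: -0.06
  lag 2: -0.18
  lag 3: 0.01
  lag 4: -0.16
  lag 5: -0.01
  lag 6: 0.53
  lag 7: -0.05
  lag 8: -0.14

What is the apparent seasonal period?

The largest autocorrelation is r_6 = 0.53; the remaining lags stay at or below 0.01.
The dominant spike at lag 6 indicates a seasonal period of 6.

6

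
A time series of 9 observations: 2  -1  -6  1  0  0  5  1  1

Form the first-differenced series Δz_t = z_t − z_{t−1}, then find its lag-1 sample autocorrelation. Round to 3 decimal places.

First differences Δz: -3, -5, 7, -1, 0, 5, -4, 0
Mean of differences = -0.1250
Numerator Σ(Δz_t−Δz̄)(Δz_{t+1}−Δz̄) = -46.7656
Denominator Σ(Δz_t−Δz̄)² = 124.8750
r_1(Δz) = -46.7656 / 124.8750 = -0.374

-0.374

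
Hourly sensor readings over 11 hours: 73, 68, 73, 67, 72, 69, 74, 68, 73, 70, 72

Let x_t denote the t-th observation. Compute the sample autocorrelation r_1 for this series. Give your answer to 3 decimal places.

-0.826

Mean x̄ = (73 + 68 + 73 + 67 + 72 + 69 + 74 + 68 + 73 + 70 + 72)/11 = 70.8182
Numerator Σ_{t=1}^{10}(x_t−x̄)(x_{t+1}−x̄) = -50.9421
Denominator Σ(x_t−x̄)² = 61.6364
r_1 = -50.9421 / 61.6364 = -0.826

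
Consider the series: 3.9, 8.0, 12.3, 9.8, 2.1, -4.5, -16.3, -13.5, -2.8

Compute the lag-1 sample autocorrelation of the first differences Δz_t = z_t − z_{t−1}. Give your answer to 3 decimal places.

First differences Δz: 4.1, 4.3, -2.5, -7.7, -6.6, -11.8, 2.8, 10.7
Mean of differences = -0.8375
Numerator Σ(Δz_t−Δz̄)(Δz_{t+1}−Δz̄) = 133.0423
Denominator Σ(Δz_t−Δz̄)² = 400.3588
r_1(Δz) = 133.0423 / 400.3588 = 0.332

0.332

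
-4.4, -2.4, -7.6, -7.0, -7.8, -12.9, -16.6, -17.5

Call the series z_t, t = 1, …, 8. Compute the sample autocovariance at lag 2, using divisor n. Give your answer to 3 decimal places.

Mean z̄ = (-4.4 − 2.4 − 7.6 − 7.0 − 7.8 − 12.9 − 16.6 − 17.5)/8 = -9.5250
Σ_{t=1}^{6}(z_t−z̄)(z_{t+2}−z̄) = 37.3663
γ_2 = 37.3663 / 8 = 4.671

4.671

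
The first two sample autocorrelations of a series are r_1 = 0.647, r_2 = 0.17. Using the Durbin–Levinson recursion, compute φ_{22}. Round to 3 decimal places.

-0.428

φ_{22} = (r_2 − r_1²) / (1 − r_1²)
r_1² = (0.647)² = 0.418609
Numerator = 0.17 − 0.4186 = -0.2486; denominator = 1 − 0.4186 = 0.5814
φ_{22} = -0.2486 / 0.5814 = -0.428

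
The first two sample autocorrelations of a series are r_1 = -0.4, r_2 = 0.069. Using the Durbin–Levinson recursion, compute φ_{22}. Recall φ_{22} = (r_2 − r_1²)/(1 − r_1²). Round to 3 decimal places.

-0.108

φ_{22} = (r_2 − r_1²) / (1 − r_1²)
r_1² = (-0.4)² = 0.16
Numerator = 0.069 − 0.1600 = -0.0910; denominator = 1 − 0.1600 = 0.8400
φ_{22} = -0.0910 / 0.8400 = -0.108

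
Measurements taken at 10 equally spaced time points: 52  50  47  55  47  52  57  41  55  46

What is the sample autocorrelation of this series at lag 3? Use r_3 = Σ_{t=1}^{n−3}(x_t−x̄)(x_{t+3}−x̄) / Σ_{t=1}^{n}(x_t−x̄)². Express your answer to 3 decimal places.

0.206

Mean x̄ = (52 + 50 + 47 + 55 + 47 + 52 + 57 + 41 + 55 + 46)/10 = 50.2000
Numerator Σ_{t=1}^{7}(x_t−x̄)(x_{t+3}−x̄) = 45.6800
Denominator Σ(x_t−x̄)² = 221.6000
r_3 = 45.6800 / 221.6000 = 0.206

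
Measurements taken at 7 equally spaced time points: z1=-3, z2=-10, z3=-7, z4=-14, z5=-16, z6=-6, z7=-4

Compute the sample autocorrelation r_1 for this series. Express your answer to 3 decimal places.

0.096

Mean z̄ = (-3 − 10 − 7 − 14 − 16 − 6 − 4)/7 = -8.5714
Σ(z_t−z̄)(z_{t+1}−z̄) = (-7.9592) + (-2.2449) + (-8.5306) + (40.3265) + (-19.1020) + (11.7551) = 14.2449
Denominator Σ(z_t−z̄)² = 147.7143
r_1 = 14.2449 / 147.7143 = 0.096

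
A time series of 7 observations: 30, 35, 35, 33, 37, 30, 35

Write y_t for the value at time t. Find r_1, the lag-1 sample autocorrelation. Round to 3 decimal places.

-0.530

Mean ȳ = (30 + 35 + 35 + 33 + 37 + 30 + 35)/7 = 33.5714
Σ(y_t−ȳ)(y_{t+1}−ȳ) = (-5.1020) + (2.0408) + (-0.8163) + (-1.9592) + (-12.2449) + (-5.1020) = -23.1837
Denominator Σ(y_t−ȳ)² = 43.7143
r_1 = -23.1837 / 43.7143 = -0.530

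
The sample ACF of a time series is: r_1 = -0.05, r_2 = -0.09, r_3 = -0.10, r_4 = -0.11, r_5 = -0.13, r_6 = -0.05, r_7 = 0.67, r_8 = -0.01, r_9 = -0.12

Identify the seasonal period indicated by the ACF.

7

The largest autocorrelation is r_7 = 0.67; the remaining lags stay at or below -0.01.
The dominant spike at lag 7 indicates a seasonal period of 7.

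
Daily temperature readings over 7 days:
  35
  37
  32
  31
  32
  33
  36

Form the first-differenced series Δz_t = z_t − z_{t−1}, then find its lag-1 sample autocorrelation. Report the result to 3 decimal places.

First differences Δz: 2, -5, -1, 1, 1, 3
Mean of differences = 0.1667
Numerator Σ(Δz_t−Δz̄)(Δz_{t+1}−Δz̄) = -1.3611
Denominator Σ(Δz_t−Δz̄)² = 40.8333
r_1(Δz) = -1.3611 / 40.8333 = -0.033

-0.033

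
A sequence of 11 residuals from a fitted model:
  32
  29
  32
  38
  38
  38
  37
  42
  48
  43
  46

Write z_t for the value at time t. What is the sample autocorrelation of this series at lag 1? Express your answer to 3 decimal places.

Mean z̄ = (32 + 29 + 32 + 38 + 38 + 38 + 37 + 42 + 48 + 43 + 46)/11 = 38.4545
Numerator Σ_{t=1}^{10}(z_t−z̄)(z_{t+1}−z̄) = 232.4298
Denominator Σ(z_t−z̄)² = 356.7273
r_1 = 232.4298 / 356.7273 = 0.652

0.652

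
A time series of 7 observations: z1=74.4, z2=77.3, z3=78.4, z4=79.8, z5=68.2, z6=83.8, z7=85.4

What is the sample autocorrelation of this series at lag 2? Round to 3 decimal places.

Mean z̄ = (74.4 + 77.3 + 78.4 + 79.8 + 68.2 + 83.8 + 85.4)/7 = 78.1857
Deviations from mean: -3.7857, -0.8857, 0.2143, 1.6143, -9.9857, 5.6143, 7.2143
Σ(z_t−z̄)(z_{t+2}−z̄) = (-0.8112) + (-1.4298) + (-2.1398) + (9.0631) + (-72.0398) = -67.3576
Denominator Σ(z_t−z̄)² = 201.0486
r_2 = -67.3576 / 201.0486 = -0.335

-0.335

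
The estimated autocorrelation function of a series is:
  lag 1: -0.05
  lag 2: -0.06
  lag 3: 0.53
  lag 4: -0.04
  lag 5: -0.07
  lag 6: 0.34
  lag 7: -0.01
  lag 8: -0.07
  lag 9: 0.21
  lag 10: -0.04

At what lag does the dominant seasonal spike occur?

3

The largest autocorrelation is r_3 = 0.53, with weaker echoes at lags 6 (0.34) and 9 (0.21); the remaining lags stay at or below -0.01.
The dominant spike at lag 3 indicates a seasonal period of 3.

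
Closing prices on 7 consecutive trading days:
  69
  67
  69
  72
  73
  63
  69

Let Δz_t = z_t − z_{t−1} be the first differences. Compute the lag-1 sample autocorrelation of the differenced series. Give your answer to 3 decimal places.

First differences Δz: -2, 2, 3, 1, -10, 6
Mean of differences = 0.0000
Numerator Σ(Δz_t−Δz̄)(Δz_{t+1}−Δz̄) = -65.0000
Denominator Σ(Δz_t−Δz̄)² = 154.0000
r_1(Δz) = -65.0000 / 154.0000 = -0.422

-0.422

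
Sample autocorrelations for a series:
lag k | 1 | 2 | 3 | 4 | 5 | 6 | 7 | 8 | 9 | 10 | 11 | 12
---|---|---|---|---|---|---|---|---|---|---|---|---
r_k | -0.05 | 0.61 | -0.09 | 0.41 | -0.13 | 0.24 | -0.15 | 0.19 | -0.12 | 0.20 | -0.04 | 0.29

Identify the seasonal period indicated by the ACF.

The largest autocorrelation is r_2 = 0.61, with weaker echoes at lags 4 (0.41), 6 (0.24), 8 (0.19), 10 (0.20) and 12 (0.29); the remaining lags stay at or below -0.04.
The dominant spike at lag 2 indicates a seasonal period of 2.

2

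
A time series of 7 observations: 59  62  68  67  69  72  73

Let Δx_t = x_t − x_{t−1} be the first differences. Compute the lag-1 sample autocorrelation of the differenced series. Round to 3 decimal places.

-0.358

First differences Δx: 3, 6, -1, 2, 3, 1
Mean of differences = 2.3333
Numerator Σ(Δx_t−Δx̄)(Δx_{t+1}−Δx̄) = -9.7778
Denominator Σ(Δx_t−Δx̄)² = 27.3333
r_1(Δx) = -9.7778 / 27.3333 = -0.358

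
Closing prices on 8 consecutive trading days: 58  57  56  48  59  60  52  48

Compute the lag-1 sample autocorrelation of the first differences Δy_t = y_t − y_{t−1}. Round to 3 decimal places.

-0.210

First differences Δy: -1, -1, -8, 11, 1, -8, -4
Mean of differences = -1.4286
Numerator Σ(Δy_t−Δȳ)(Δy_{t+1}−Δȳ) = -53.1837
Denominator Σ(Δy_t−Δȳ)² = 253.7143
r_1(Δy) = -53.1837 / 253.7143 = -0.210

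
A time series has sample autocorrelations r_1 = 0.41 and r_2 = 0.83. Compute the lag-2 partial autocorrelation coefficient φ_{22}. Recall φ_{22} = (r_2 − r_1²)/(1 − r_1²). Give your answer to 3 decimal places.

0.796

φ_{22} = (r_2 − r_1²) / (1 − r_1²)
r_1² = (0.41)² = 0.1681
Numerator = 0.83 − 0.1681 = 0.6619; denominator = 1 − 0.1681 = 0.8319
φ_{22} = 0.6619 / 0.8319 = 0.796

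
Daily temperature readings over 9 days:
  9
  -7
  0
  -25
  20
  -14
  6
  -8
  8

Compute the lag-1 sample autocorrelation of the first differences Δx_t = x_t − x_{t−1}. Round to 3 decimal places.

-0.831

First differences Δx: -16, 7, -25, 45, -34, 20, -14, 16
Mean of differences = -0.1250
Numerator Σ(Δx_t−Δx̄)(Δx_{t+1}−Δx̄) = -4126.1406
Denominator Σ(Δx_t−Δx̄)² = 4962.8750
r_1(Δx) = -4126.1406 / 4962.8750 = -0.831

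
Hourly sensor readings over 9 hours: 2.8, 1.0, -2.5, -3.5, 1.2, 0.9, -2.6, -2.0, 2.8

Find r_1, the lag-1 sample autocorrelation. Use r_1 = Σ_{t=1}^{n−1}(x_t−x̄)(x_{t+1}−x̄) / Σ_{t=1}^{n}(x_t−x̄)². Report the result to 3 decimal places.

0.033

Mean x̄ = (2.8 + 1.0 − 2.5 − 3.5 + 1.2 + 0.9 − 2.6 − 2.0 + 2.8)/9 = -0.2111
Numerator Σ_{t=1}^{8}(x_t−x̄)(x_{t+1}−x̄) = 1.5621
Denominator Σ(x_t−x̄)² = 47.7889
r_1 = 1.5621 / 47.7889 = 0.033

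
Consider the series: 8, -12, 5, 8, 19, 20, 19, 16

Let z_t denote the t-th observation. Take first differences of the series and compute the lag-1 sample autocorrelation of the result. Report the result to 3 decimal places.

First differences Δz: -20, 17, 3, 11, 1, -1, -3
Mean of differences = 1.1429
Numerator Σ(Δz_t−Δz̄)(Δz_{t+1}−Δz̄) = -279.7347
Denominator Σ(Δz_t−Δz̄)² = 820.8571
r_1(Δz) = -279.7347 / 820.8571 = -0.341

-0.341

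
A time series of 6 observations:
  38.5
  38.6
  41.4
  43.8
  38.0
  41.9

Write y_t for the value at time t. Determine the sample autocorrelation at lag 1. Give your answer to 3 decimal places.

-0.246

Mean ȳ = (38.5 + 38.6 + 41.4 + 43.8 + 38.0 + 41.9)/6 = 40.3667
Deviations from mean: -1.8667, -1.7667, 1.0333, 3.4333, -2.3667, 1.5333
Numerator Σ_{t=1}^{5}(y_t−ȳ)(y_{t+1}−ȳ) = -6.7344
Denominator Σ(y_t−ȳ)² = 27.4133
r_1 = -6.7344 / 27.4133 = -0.246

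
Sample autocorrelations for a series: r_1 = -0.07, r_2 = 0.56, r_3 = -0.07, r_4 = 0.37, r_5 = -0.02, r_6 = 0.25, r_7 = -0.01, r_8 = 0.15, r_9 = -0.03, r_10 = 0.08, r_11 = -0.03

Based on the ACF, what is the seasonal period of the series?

2

The largest autocorrelation is r_2 = 0.56, with weaker echoes at lags 4 (0.37), 6 (0.25) and 8 (0.15); the remaining lags stay at or below 0.08.
The dominant spike at lag 2 indicates a seasonal period of 2.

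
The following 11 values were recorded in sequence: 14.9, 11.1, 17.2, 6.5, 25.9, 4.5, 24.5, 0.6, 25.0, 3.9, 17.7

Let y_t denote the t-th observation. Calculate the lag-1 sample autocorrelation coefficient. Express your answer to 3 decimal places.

Mean ȳ = (14.9 + 11.1 + 17.2 + 6.5 + 25.9 + 4.5 + 24.5 + 0.6 + 25.0 + 3.9 + 17.7)/11 = 13.8000
Numerator Σ_{t=1}^{10}(y_t−ȳ)(y_{t+1}−ȳ) = -775.9100
Denominator Σ(y_t−ȳ)² = 833.6400
r_1 = -775.9100 / 833.6400 = -0.931

-0.931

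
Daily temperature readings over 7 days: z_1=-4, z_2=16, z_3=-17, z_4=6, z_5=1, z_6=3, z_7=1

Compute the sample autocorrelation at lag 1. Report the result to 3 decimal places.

-0.721

Mean z̄ = (-4 + 16 − 17 + 6 + 1 + 3 + 1)/7 = 0.8571
Deviations from mean: -4.8571, 15.1429, -17.8571, 5.1429, 0.1429, 2.1429, 0.1429
Σ(z_t−z̄)(z_{t+1}−z̄) = (-73.5510) + (-270.4082) + (-91.8367) + (0.7347) + (0.3061) + (0.3061) = -434.4490
Denominator Σ(z_t−z̄)² = 602.8571
r_1 = -434.4490 / 602.8571 = -0.721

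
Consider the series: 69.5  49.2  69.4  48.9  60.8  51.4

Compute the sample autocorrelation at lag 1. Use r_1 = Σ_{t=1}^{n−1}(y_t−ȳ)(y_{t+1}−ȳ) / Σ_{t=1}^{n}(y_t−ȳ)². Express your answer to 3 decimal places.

Mean ȳ = (69.5 + 49.2 + 69.4 + 48.9 + 60.8 + 51.4)/6 = 58.2000
Deviations from mean: 11.3000, -9.0000, 11.2000, -9.3000, 2.6000, -6.8000
Numerator Σ_{t=1}^{5}(y_t−ȳ)(y_{t+1}−ȳ) = -348.5200
Denominator Σ(y_t−ȳ)² = 473.6200
r_1 = -348.5200 / 473.6200 = -0.736

-0.736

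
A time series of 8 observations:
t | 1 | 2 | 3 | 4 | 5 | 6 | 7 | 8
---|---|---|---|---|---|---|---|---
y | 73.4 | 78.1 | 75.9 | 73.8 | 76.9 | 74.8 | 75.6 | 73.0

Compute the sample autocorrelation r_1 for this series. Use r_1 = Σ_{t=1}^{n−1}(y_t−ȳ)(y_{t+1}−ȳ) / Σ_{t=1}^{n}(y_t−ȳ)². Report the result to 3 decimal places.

Mean ȳ = (73.4 + 78.1 + 75.9 + 73.8 + 76.9 + 74.8 + 75.6 + 73.0)/8 = 75.1875
Numerator Σ_{t=1}^{7}(y_t−ȳ)(y_{t+1}−ȳ) = -8.2214
Denominator Σ(y_t−ȳ)² = 22.1488
r_1 = -8.2214 / 22.1488 = -0.371

-0.371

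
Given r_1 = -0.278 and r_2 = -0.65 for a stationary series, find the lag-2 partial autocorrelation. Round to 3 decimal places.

-0.788

φ_{22} = (r_2 − r_1²) / (1 − r_1²)
r_1² = (-0.278)² = 0.077284
Numerator = -0.65 − 0.0773 = -0.7273; denominator = 1 − 0.0773 = 0.9227
φ_{22} = -0.7273 / 0.9227 = -0.788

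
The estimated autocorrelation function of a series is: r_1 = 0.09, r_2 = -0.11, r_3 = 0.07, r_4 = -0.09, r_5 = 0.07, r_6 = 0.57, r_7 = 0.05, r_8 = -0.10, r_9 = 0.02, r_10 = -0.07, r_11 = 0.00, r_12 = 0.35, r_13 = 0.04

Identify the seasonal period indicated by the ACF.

6

The largest autocorrelation is r_6 = 0.57, with a weaker echo at lag 12 (0.35); the remaining lags stay at or below 0.09.
The dominant spike at lag 6 indicates a seasonal period of 6.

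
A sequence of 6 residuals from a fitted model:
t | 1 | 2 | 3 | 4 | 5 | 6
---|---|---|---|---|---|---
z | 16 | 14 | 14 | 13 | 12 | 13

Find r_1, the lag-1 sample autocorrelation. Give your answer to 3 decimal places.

0.310

Mean z̄ = (16 + 14 + 14 + 13 + 12 + 13)/6 = 13.6667
Deviations from mean: 2.3333, 0.3333, 0.3333, -0.6667, -1.6667, -0.6667
Σ(z_t−z̄)(z_{t+1}−z̄) = (0.7778) + (0.1111) + (-0.2222) + (1.1111) + (1.1111) = 2.8889
Denominator Σ(z_t−z̄)² = 9.3333
r_1 = 2.8889 / 9.3333 = 0.310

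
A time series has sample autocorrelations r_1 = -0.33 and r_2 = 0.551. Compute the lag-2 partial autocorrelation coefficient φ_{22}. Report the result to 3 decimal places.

0.496

φ_{22} = (r_2 − r_1²) / (1 − r_1²)
r_1² = (-0.33)² = 0.1089
Numerator = 0.551 − 0.1089 = 0.4421; denominator = 1 − 0.1089 = 0.8911
φ_{22} = 0.4421 / 0.8911 = 0.496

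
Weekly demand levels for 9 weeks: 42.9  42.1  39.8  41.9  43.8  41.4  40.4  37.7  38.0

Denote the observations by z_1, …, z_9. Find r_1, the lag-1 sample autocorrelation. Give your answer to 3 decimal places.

Mean z̄ = (42.9 + 42.1 + 39.8 + 41.9 + 43.8 + 41.4 + 40.4 + 37.7 + 38.0)/9 = 40.8889
Numerator Σ_{t=1}^{8}(z_t−z̄)(z_{t+1}−z̄) = 14.9688
Denominator Σ(z_t−z̄)² = 35.2089
r_1 = 14.9688 / 35.2089 = 0.425

0.425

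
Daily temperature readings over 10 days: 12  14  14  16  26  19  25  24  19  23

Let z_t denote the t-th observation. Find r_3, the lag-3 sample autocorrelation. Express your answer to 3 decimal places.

0.107

Mean z̄ = (12 + 14 + 14 + 16 + 26 + 19 + 25 + 24 + 19 + 23)/10 = 19.2000
Σ(z_t−z̄)(z_{t+3}−z̄) = (23.0400) + (-35.3600) + (1.0400) + (-18.5600) + (32.6400) + (0.0400) + (22.0400) = 24.8800
Denominator Σ(z_t−z̄)² = 233.6000
r_3 = 24.8800 / 233.6000 = 0.107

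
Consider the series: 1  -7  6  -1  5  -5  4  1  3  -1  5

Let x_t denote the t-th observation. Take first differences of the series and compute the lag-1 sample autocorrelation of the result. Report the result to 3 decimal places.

First differences Δx: -8, 13, -7, 6, -10, 9, -3, 2, -4, 6
Mean of differences = 0.4000
Numerator Σ(Δx_t−Δx̄)(Δx_{t+1}−Δx̄) = -454.5600
Denominator Σ(Δx_t−Δx̄)² = 562.4000
r_1(Δx) = -454.5600 / 562.4000 = -0.808

-0.808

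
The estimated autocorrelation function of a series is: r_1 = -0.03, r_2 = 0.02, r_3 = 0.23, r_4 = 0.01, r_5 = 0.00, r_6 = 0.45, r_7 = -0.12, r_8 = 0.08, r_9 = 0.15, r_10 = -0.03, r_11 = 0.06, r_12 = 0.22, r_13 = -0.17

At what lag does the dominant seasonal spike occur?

The largest autocorrelation is r_6 = 0.45; the remaining lags stay at or below 0.23.
The dominant spike at lag 6 indicates a seasonal period of 6.

6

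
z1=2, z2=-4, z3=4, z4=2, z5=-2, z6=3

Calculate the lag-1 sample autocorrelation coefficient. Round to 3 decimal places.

Mean z̄ = (2 − 4 + 4 + 2 − 2 + 3)/6 = 0.8333
Deviations from mean: 1.1667, -4.8333, 3.1667, 1.1667, -2.8333, 2.1667
Σ(z_t−z̄)(z_{t+1}−z̄) = (-5.6389) + (-15.3056) + (3.6944) + (-3.3056) + (-6.1389) = -26.6944
Denominator Σ(z_t−z̄)² = 48.8333
r_1 = -26.6944 / 48.8333 = -0.547

-0.547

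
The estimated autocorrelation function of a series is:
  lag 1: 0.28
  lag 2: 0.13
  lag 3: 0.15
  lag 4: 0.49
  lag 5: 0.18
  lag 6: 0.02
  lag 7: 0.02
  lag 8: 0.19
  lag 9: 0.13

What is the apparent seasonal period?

4

The largest autocorrelation is r_4 = 0.49; the remaining lags stay at or below 0.28. The elevated value at lag 1 (0.28), dropping to 0.13 at lag 2, reflects decaying short-term dependence rather than seasonality.
The dominant spike at lag 4 indicates a seasonal period of 4.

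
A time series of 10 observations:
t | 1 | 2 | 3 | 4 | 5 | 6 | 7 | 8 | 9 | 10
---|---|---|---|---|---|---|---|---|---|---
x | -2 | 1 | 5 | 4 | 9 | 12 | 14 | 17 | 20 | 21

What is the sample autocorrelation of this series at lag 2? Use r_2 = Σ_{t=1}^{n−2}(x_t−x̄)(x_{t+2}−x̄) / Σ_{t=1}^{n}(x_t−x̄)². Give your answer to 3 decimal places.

Mean x̄ = (-2 + 1 + 5 + 4 + 9 + 12 + 14 + 17 + 20 + 21)/10 = 10.1000
Numerator Σ_{t=1}^{8}(x_t−x̄)(x_{t+2}−x̄) = 233.8800
Denominator Σ(x_t−x̄)² = 576.9000
r_2 = 233.8800 / 576.9000 = 0.405

0.405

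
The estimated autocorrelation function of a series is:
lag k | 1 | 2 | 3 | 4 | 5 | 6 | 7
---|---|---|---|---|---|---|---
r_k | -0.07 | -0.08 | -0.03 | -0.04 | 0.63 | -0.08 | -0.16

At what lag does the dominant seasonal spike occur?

5

The largest autocorrelation is r_5 = 0.63; the remaining lags stay at or below -0.03.
The dominant spike at lag 5 indicates a seasonal period of 5.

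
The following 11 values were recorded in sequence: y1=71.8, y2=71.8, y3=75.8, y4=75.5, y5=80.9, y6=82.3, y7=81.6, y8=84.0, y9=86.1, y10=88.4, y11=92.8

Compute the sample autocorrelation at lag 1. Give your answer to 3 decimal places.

Mean ȳ = (71.8 + 71.8 + 75.8 + 75.5 + 80.9 + 82.3 + 81.6 + 84.0 + 86.1 + 88.4 + 92.8)/11 = 81.0000
Numerator Σ_{t=1}^{10}(y_t−ȳ)(y_{t+1}−ȳ) = 304.4400
Denominator Σ(y_t−ȳ)² = 457.6400
r_1 = 304.4400 / 457.6400 = 0.665

0.665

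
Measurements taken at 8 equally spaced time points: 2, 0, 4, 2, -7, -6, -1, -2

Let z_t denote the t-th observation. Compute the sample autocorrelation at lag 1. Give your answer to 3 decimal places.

0.330

Mean z̄ = (2 + 0 + 4 + 2 − 7 − 6 − 1 − 2)/8 = -1.0000
Deviations from mean: 3.0000, 1.0000, 5.0000, 3.0000, -6.0000, -5.0000, 0.0000, -1.0000
Σ(z_t−z̄)(z_{t+1}−z̄) = (3.0000) + (5.0000) + (15.0000) + (-18.0000) + (30.0000) + (0.0000) + (0.0000) = 35.0000
Denominator Σ(z_t−z̄)² = 106.0000
r_1 = 35.0000 / 106.0000 = 0.330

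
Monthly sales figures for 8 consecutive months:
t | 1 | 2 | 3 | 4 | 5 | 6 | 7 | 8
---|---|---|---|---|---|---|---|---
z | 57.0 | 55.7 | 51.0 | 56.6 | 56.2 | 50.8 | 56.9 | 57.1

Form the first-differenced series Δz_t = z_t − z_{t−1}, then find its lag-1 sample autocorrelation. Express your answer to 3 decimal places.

First differences Δz: -1.3, -4.7, 5.6, -0.4, -5.4, 6.1, 0.2
Mean of differences = 0.0143
Numerator Σ(Δz_t−Δz̄)(Δz_{t+1}−Δz̄) = -52.0273
Denominator Σ(Δz_t−Δz̄)² = 121.7086
r_1(Δz) = -52.0273 / 121.7086 = -0.427

-0.427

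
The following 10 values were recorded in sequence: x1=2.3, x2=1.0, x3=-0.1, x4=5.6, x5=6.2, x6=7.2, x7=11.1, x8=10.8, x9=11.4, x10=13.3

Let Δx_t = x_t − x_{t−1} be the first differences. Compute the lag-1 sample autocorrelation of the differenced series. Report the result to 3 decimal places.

-0.266

First differences Δx: -1.3, -1.1, 5.7, 0.6, 1.0, 3.9, -0.3, 0.6, 1.9
Mean of differences = 1.2222
Numerator Σ(Δx_t−Δx̄)(Δx_{t+1}−Δx̄) = -11.3349
Denominator Σ(Δx_t−Δx̄)² = 42.5756
r_1(Δx) = -11.3349 / 42.5756 = -0.266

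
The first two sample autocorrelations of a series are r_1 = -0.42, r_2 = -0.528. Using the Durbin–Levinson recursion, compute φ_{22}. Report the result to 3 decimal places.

-0.855

φ_{22} = (r_2 − r_1²) / (1 − r_1²)
r_1² = (-0.42)² = 0.1764
Numerator = -0.528 − 0.1764 = -0.7044; denominator = 1 − 0.1764 = 0.8236
φ_{22} = -0.7044 / 0.8236 = -0.855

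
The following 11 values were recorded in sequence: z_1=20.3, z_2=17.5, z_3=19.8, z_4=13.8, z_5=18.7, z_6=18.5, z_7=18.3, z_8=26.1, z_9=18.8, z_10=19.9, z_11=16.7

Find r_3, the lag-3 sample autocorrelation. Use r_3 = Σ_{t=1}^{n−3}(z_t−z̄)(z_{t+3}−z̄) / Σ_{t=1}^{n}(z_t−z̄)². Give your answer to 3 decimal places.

-0.248

Mean z̄ = (20.3 + 17.5 + 19.8 + 13.8 + 18.7 + 18.5 + 18.3 + 26.1 + 18.8 + 19.9 + 16.7)/11 = 18.9455
Numerator Σ_{t=1}^{8}(z_t−z̄)(z_{t+3}−z̄) = -22.0471
Denominator Σ(z_t−z̄)² = 88.9673
r_3 = -22.0471 / 88.9673 = -0.248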